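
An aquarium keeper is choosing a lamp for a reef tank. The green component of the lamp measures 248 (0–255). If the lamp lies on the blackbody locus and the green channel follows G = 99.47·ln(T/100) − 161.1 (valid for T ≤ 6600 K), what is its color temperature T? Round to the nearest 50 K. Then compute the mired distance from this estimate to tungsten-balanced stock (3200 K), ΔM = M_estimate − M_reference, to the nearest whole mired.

ln t = (248 + 161.1) / 99.47 = 4.1128.
t = e^4.1128 = 61.117.
T = 100·t = 6112 K → 6100 K to the nearest 50 K.
M_estimate = 10⁶/6100 = 163.93; M_reference = 10⁶/3200 = 312.50.
ΔM = 163.93 − 312.50 = -148.57 → -149 mireds.

-149 mireds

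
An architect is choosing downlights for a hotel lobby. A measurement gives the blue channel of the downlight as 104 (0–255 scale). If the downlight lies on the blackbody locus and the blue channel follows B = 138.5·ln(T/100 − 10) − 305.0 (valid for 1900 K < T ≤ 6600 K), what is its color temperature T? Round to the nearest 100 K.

2900 K

ln(t − 10) = (104 + 305.0) / 138.5 = 2.9531.
t − 10 = e^2.9531 = 19.165, so t = 29.165.
T = 100·t = 2916 K → 2900 K to the nearest 100 K.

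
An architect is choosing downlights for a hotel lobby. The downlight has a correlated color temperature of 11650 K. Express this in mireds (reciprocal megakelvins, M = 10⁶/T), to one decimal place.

M = 10⁶ / 11650 = 85.837 → 85.8 mireds.

85.8 mireds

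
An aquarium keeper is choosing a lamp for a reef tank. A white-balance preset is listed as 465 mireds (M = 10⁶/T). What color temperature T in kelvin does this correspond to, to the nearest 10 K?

T = 10⁶ / 465 = 2150.54 K → 2150 K.

2150 K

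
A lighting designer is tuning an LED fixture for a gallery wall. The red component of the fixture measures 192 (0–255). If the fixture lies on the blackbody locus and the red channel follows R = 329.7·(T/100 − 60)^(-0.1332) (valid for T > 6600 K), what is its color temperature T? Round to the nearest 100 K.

(t − 60)^(-0.1332) = 192/329.7 = 0.58235.
t − 60 = 0.58235^(1/-0.1332) = 0.58235^(-7.508) = 57.929, so t = 117.929.
T = 100·t = 11793 K → 11800 K to the nearest 100 K.

11800 K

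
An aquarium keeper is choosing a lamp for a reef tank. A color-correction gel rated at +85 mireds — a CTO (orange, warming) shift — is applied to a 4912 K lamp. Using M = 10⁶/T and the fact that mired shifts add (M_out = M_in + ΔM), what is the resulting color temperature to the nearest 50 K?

M_in = 10⁶/4912 = 203.58 mireds.
M_out = 203.58 + (+85) = 288.58 mireds.
T_out = 10⁶/288.58 = 3465.2 K → 3450 K.

3450 K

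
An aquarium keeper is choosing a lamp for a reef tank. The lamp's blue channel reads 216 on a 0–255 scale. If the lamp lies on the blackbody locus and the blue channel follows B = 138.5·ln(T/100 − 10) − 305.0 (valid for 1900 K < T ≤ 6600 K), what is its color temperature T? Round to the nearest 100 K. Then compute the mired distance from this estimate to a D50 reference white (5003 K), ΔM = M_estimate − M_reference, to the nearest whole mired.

ln(t − 10) = (216 + 305.0) / 138.5 = 3.7617.
t − 10 = e^3.7617 = 43.023, so t = 53.023.
T = 100·t = 5302 K → 5300 K to the nearest 100 K.
M_estimate = 10⁶/5300 = 188.68; M_reference = 10⁶/5003 = 199.88.
ΔM = 188.68 − 199.88 = -11.20 → -11 mireds.

-11 mireds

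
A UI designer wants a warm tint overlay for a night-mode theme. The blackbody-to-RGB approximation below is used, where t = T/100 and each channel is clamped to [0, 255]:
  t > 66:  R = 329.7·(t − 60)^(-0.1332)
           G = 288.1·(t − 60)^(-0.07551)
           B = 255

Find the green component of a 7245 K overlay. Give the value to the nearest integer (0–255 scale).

t = 7245/100 = 72.45; the t > 66 branch applies.
G = 288.1·(72.45 − 60)^(-0.07551) = 288.1·12.45^(-0.07551) = 288.1·0.82662 = 238.148.
Rounded: 238.

238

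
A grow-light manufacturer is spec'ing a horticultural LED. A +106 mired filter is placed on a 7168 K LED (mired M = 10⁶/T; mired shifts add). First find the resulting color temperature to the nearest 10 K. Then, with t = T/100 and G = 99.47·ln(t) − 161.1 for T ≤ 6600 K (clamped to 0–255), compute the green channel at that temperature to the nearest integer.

M_in = 10⁶/7168 = 139.51; M_out = 139.51 + (+106) = 245.51.
T_out = 10⁶/245.51 = 4073.2 K → 4070 K; t = 40.7.
G = 99.47·ln 40.7 − 161.1 = 99.47·3.7062 − 161.1 = 207.559.
Rounded: 208.

208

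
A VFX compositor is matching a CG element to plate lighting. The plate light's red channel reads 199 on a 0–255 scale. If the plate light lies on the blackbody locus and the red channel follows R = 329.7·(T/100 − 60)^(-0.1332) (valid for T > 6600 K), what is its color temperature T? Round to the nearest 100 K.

(t − 60)^(-0.1332) = 199/329.7 = 0.60358.
t − 60 = 0.60358^(1/-0.1332) = 0.60358^(-7.508) = 44.273, so t = 104.273.
T = 100·t = 10427 K → 10400 K to the nearest 100 K.

10400 K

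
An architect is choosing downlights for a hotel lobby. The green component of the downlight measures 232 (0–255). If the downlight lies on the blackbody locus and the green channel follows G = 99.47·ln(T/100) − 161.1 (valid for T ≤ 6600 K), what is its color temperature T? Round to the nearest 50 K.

5200 K

ln t = (232 + 161.1) / 99.47 = 3.9519.
t = e^3.9519 = 52.036.
T = 100·t = 5204 K → 5200 K to the nearest 50 K.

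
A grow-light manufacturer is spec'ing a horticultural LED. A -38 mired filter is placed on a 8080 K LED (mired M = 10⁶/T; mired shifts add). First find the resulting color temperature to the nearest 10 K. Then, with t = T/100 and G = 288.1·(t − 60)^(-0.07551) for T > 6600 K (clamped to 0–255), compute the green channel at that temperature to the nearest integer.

M_in = 10⁶/8080 = 123.76; M_out = 123.76 + (-38) = 85.76.
T_out = 10⁶/85.76 = 11660.1 K → 11660 K; t = 116.6.
G = 288.1·(116.6 − 60)^(-0.07551) = 288.1·56.6^(-0.07551) = 288.1·0.73730 = 212.416.
Rounded: 212.

212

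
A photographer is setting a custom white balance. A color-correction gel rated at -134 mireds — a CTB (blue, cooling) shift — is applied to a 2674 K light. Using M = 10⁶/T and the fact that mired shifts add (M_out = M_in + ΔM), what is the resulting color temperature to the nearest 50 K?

4150 K

M_in = 10⁶/2674 = 373.97 mireds.
M_out = 373.97 + (-134) = 239.97 mireds.
T_out = 10⁶/239.97 = 4167.2 K → 4150 K.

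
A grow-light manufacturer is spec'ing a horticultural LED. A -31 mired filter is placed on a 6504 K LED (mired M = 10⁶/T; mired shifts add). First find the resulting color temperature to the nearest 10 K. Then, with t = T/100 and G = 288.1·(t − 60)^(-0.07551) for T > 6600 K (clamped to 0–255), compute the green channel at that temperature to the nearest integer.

229

M_in = 10⁶/6504 = 153.75; M_out = 153.75 + (-31) = 122.75.
T_out = 10⁶/122.75 = 8146.5 K → 8150 K; t = 81.5.
G = 288.1·(81.5 − 60)^(-0.07551) = 288.1·21.5^(-0.07551) = 288.1·0.79321 = 228.523.
Rounded: 229.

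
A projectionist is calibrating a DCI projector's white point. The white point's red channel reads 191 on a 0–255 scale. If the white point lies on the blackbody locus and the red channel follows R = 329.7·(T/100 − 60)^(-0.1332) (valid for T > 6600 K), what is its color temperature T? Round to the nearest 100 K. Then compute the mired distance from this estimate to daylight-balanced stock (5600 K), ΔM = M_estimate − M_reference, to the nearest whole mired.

-95 mireds

(t − 60)^(-0.1332) = 191/329.7 = 0.57931.
t − 60 = 0.57931^(1/-0.1332) = 0.57931^(-7.508) = 60.245, so t = 120.245.
T = 100·t = 12025 K → 12000 K to the nearest 100 K.
M_estimate = 10⁶/12000 = 83.33; M_reference = 10⁶/5600 = 178.57.
ΔM = 83.33 − 178.57 = -95.24 → -95 mireds.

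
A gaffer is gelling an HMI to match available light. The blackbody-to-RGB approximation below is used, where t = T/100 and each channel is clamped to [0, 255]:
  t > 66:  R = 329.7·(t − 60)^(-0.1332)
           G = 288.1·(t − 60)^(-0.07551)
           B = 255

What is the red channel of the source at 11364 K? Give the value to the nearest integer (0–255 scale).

t = 11364/100 = 113.64; the t > 66 branch applies.
R = 329.7·(113.64 − 60)^(-0.1332) = 329.7·53.64^(-0.1332) = 329.7·0.58835 = 193.977.
Rounded: 194.

194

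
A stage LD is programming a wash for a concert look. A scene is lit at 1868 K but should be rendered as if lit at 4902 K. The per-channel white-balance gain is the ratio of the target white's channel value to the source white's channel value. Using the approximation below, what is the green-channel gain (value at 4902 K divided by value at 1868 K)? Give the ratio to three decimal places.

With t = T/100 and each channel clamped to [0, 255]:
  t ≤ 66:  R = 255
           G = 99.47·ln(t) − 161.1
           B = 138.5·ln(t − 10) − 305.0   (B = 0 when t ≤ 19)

At 1868 K (t = 18.68):
  G = 99.47·ln 18.68 − 161.1 = 99.47·2.9275 − 161.1 = 130.094.
At 4902 K (t = 49.02):
  G = 99.47·ln 49.02 − 161.1 = 99.47·3.8922 − 161.1 = 226.060.
Gain = 226.060 / 130.094 = 1.7377 → 1.738.

1.738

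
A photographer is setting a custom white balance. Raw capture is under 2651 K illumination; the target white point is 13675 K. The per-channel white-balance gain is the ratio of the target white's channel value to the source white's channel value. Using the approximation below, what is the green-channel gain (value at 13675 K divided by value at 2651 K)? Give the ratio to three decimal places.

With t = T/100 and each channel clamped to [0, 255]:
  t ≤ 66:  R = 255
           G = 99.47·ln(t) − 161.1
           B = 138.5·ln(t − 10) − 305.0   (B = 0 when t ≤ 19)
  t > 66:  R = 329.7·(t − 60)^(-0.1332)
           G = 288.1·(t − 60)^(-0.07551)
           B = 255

1.259

At 2651 K (t = 26.51):
  G = 99.47·ln 26.51 − 161.1 = 99.47·3.2775 − 161.1 = 164.915.
At 13675 K (t = 136.75):
  G = 288.1·(136.75 − 60)^(-0.07551) = 288.1·76.75^(-0.07551) = 288.1·0.72054 = 207.587.
Gain = 207.587 / 164.915 = 1.2588 → 1.259.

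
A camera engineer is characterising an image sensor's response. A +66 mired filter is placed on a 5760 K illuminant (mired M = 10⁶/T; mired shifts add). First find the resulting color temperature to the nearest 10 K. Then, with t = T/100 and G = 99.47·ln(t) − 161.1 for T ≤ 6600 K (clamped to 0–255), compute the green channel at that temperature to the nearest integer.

M_in = 10⁶/5760 = 173.61; M_out = 173.61 + (+66) = 239.61.
T_out = 10⁶/239.61 = 4173.4 K → 4170 K; t = 41.7.
G = 99.47·ln 41.7 − 161.1 = 99.47·3.7305 − 161.1 = 209.973.
Rounded: 210.

210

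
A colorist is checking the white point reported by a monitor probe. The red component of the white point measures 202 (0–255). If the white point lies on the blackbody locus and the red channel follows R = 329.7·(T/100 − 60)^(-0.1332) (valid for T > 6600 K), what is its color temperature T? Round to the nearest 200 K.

10000 K

(t − 60)^(-0.1332) = 202/329.7 = 0.61268.
t − 60 = 0.61268^(1/-0.1332) = 0.61268^(-7.508) = 39.569, so t = 99.569.
T = 100·t = 9957 K → 10000 K to the nearest 200 K.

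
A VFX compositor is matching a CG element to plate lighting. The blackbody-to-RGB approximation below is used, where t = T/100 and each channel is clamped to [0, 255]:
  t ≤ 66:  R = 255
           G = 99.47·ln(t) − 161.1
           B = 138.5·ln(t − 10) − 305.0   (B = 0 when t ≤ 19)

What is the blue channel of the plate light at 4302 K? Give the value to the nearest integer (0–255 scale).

179

t = 4302/100 = 43.02; the t ≤ 66 branch applies.
B = 138.5·ln(43.02 − 10) − 305.0 = 138.5·ln 33.02 − 305.0 = 138.5·3.4971 − 305.0 = 179.350.
Rounded: 179.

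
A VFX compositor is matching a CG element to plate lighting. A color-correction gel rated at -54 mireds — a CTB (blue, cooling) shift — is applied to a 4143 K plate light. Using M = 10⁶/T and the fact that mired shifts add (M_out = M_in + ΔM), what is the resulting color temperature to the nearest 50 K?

5350 K

M_in = 10⁶/4143 = 241.37 mireds.
M_out = 241.37 + (-54) = 187.37 mireds.
T_out = 10⁶/187.37 = 5337.0 K → 5350 K.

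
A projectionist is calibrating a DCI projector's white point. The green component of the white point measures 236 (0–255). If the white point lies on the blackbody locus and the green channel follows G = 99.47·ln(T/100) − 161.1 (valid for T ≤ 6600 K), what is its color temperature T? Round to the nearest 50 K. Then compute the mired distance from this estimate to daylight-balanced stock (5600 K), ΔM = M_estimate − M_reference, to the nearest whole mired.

ln t = (236 + 161.1) / 99.47 = 3.9922.
t = e^3.9922 = 54.172.
T = 100·t = 5417 K → 5400 K to the nearest 50 K.
M_estimate = 10⁶/5400 = 185.19; M_reference = 10⁶/5600 = 178.57.
ΔM = 185.19 − 178.57 = 6.61 → +7 mireds.

+7 mireds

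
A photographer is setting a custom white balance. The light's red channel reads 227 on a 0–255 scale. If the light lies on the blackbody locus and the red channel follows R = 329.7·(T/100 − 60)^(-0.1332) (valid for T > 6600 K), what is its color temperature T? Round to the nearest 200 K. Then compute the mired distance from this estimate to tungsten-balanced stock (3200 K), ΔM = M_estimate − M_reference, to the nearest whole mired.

(t − 60)^(-0.1332) = 227/329.7 = 0.68850.
t − 60 = 0.68850^(1/-0.1332) = 0.68850^(-7.508) = 16.478, so t = 76.478.
T = 100·t = 7648 K → 7600 K to the nearest 200 K.
M_estimate = 10⁶/7600 = 131.58; M_reference = 10⁶/3200 = 312.50.
ΔM = 131.58 − 312.50 = -180.92 → -181 mireds.

-181 mireds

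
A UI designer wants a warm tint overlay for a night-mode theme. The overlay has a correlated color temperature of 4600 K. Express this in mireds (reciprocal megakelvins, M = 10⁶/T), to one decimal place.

M = 10⁶ / 4600 = 217.391 → 217.4 mireds.

217.4 mireds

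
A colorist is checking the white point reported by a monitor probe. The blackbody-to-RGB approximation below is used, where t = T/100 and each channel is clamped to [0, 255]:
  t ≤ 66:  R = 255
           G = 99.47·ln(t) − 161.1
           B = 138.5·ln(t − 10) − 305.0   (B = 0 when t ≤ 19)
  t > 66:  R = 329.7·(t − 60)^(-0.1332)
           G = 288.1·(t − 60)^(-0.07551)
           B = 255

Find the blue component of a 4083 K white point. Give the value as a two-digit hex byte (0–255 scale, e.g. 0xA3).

t = 4083/100 = 40.83; the t ≤ 66 branch applies.
B = 138.5·ln(40.83 − 10) − 305.0 = 138.5·ln 30.83 − 305.0 = 138.5·3.4285 − 305.0 = 169.846.
Rounded: 170; in hex, 0xAA.

0xAA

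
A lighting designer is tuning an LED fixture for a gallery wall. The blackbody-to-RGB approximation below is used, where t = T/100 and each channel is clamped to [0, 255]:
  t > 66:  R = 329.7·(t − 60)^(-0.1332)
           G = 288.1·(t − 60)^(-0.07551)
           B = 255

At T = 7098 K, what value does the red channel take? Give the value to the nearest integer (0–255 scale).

t = 7098/100 = 70.98; the t > 66 branch applies.
R = 329.7·(70.98 − 60)^(-0.1332) = 329.7·10.98^(-0.1332) = 329.7·0.72676 = 239.613.
Rounded: 240.

240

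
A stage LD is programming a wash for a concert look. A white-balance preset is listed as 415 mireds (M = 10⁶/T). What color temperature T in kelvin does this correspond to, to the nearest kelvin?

2410 K

T = 10⁶ / 415 = 2409.64 K → 2410 K.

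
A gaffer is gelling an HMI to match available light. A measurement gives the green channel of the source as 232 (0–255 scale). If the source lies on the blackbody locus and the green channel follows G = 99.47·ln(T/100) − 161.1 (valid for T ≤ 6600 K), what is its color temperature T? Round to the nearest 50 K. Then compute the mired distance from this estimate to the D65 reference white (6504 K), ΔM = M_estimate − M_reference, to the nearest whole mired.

+39 mireds

ln t = (232 + 161.1) / 99.47 = 3.9519.
t = e^3.9519 = 52.036.
T = 100·t = 5204 K → 5200 K to the nearest 50 K.
M_estimate = 10⁶/5200 = 192.31; M_reference = 10⁶/6504 = 153.75.
ΔM = 192.31 − 153.75 = 38.56 → +39 mireds.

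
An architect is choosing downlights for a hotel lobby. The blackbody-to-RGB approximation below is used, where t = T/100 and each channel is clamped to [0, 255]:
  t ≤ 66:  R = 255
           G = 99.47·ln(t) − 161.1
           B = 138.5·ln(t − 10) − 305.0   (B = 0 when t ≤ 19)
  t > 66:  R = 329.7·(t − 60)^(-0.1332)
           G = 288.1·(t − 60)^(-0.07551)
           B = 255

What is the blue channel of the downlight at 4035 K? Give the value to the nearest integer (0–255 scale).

t = 4035/100 = 40.35; the t ≤ 66 branch applies.
B = 138.5·ln(40.35 − 10) − 305.0 = 138.5·ln 30.35 − 305.0 = 138.5·3.4128 − 305.0 = 167.672.
Rounded: 168.

168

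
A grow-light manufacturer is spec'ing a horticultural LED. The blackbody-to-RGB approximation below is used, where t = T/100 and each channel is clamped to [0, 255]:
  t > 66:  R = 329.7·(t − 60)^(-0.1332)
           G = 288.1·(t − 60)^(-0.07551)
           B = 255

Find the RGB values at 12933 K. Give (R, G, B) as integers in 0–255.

(187, 209, 255)

t = 12933/100 = 129.33; the t > 66 branch applies.
R = 329.7·(129.33 − 60)^(-0.1332) = 329.7·69.33^(-0.1332) = 329.7·0.56858 = 187.460.
G = 288.1·(129.33 − 60)^(-0.07551) = 288.1·69.33^(-0.07551) = 288.1·0.72609 = 209.187.
B = 255 by definition for t > 66.
Rounded: (187, 209, 255).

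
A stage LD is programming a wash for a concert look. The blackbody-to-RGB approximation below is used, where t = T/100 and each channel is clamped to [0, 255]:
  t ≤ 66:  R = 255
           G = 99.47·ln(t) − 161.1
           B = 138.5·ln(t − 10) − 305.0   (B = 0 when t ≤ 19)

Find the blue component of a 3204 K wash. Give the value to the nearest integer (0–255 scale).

t = 3204/100 = 32.04; the t ≤ 66 branch applies.
B = 138.5·ln(32.04 − 10) − 305.0 = 138.5·ln 22.04 − 305.0 = 138.5·3.0929 − 305.0 = 123.361.
Rounded: 123.

123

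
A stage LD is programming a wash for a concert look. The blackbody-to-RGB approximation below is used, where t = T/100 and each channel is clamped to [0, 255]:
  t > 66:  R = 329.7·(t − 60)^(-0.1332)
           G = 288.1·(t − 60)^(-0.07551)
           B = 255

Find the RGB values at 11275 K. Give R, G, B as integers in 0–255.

t = 11275/100 = 112.75; the t > 66 branch applies.
R = 329.7·(112.75 − 60)^(-0.1332) = 329.7·52.75^(-0.1332) = 329.7·0.58966 = 194.410.
G = 288.1·(112.75 − 60)^(-0.07551) = 288.1·52.75^(-0.07551) = 288.1·0.74123 = 213.549.
B = 255 by definition for t > 66.
Rounded: (194, 214, 255).

R=194, G=214, B=255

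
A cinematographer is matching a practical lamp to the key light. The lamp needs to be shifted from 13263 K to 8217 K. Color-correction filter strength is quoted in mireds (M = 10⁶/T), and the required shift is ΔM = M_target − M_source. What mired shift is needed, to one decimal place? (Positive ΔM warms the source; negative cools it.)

+46.3 mireds

M_source = 10⁶/13263 = 75.398; M_target = 10⁶/8217 = 121.699.
ΔM = 121.699 − 75.398 = 46.301 → +46.3 mireds, a warming shift.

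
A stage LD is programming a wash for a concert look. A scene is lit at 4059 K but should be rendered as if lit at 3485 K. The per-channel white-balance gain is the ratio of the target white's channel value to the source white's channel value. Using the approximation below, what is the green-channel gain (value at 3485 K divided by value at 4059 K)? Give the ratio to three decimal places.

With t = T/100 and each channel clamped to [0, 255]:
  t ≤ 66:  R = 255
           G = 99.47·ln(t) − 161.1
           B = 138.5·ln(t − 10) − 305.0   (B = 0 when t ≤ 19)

0.927

At 4059 K (t = 40.59):
  G = 99.47·ln 40.59 − 161.1 = 99.47·3.7035 − 161.1 = 207.289.
At 3485 K (t = 34.85):
  G = 99.47·ln 34.85 − 161.1 = 99.47·3.5511 − 161.1 = 192.123.
Gain = 192.123 / 207.289 = 0.9268 → 0.927.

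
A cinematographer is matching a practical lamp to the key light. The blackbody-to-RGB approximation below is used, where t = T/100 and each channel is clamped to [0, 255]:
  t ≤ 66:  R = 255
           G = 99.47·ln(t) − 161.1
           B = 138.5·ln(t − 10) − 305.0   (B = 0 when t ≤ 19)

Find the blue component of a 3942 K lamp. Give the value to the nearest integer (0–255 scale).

t = 3942/100 = 39.42; the t ≤ 66 branch applies.
B = 138.5·ln(39.42 − 10) − 305.0 = 138.5·ln 29.42 − 305.0 = 138.5·3.3817 − 305.0 = 163.362.
Rounded: 163.

163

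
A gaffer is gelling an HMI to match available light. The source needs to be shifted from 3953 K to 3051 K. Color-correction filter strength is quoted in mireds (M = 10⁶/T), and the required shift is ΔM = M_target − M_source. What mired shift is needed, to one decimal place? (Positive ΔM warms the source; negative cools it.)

+74.8 mireds

M_source = 10⁶/3953 = 252.972; M_target = 10⁶/3051 = 327.761.
ΔM = 327.761 − 252.972 = 74.789 → +74.8 mireds, a warming shift.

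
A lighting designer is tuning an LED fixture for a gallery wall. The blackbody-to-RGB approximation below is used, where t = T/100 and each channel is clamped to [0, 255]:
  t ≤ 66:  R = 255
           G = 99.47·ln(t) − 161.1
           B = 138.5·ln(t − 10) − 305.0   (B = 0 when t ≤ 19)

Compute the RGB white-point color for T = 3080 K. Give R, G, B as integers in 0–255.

R=255, G=180, B=115

t = 3080/100 = 30.8; the t ≤ 66 branch applies.
R = 255 by definition for t ≤ 66.
G = 99.47·ln 30.8 − 161.1 = 99.47·3.4275 − 161.1 = 179.835.
B = 138.5·ln(30.8 − 10) − 305.0 = 138.5·ln 20.8 − 305.0 = 138.5·3.0350 − 305.0 = 115.341.
Rounded: (255, 180, 115).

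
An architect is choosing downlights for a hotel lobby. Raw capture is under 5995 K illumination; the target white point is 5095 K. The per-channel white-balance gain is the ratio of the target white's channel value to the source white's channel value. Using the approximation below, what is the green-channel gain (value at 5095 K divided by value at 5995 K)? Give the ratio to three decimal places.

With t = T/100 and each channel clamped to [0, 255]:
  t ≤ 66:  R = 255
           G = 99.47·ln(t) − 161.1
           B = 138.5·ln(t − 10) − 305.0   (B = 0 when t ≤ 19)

At 5995 K (t = 59.95):
  G = 99.47·ln 59.95 − 161.1 = 99.47·4.0935 − 161.1 = 246.082.
At 5095 K (t = 50.95):
  G = 99.47·ln 50.95 − 161.1 = 99.47·3.9308 − 161.1 = 229.901.
Gain = 229.901 / 246.082 = 0.9342 → 0.934.

0.934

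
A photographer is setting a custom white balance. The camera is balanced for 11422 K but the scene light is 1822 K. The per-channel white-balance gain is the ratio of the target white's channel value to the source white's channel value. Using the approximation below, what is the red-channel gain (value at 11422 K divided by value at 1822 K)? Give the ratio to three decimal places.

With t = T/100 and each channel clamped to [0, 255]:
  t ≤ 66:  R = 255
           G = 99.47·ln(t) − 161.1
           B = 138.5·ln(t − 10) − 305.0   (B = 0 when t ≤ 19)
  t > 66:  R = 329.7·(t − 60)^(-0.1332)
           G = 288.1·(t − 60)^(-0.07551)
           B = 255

0.760

At 1822 K (t = 18.22):
  R = 255 by definition for t ≤ 66.
At 11422 K (t = 114.22):
  R = 329.7·(114.22 − 60)^(-0.1332) = 329.7·54.22^(-0.1332) = 329.7·0.58750 = 193.700.
Gain = 193.700 / 255.000 = 0.7596 → 0.760.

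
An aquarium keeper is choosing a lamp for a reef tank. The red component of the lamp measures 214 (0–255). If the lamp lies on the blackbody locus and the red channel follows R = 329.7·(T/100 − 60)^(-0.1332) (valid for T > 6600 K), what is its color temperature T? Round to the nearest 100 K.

8600 K

(t − 60)^(-0.1332) = 214/329.7 = 0.64907.
t − 60 = 0.64907^(1/-0.1332) = 0.64907^(-7.508) = 25.657, so t = 85.657.
T = 100·t = 8566 K → 8600 K to the nearest 100 K.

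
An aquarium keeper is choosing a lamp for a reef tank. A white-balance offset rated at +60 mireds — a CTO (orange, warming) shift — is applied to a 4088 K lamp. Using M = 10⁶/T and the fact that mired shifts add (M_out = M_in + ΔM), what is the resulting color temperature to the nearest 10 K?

M_in = 10⁶/4088 = 244.62 mireds.
M_out = 244.62 + (+60) = 304.62 mireds.
T_out = 10⁶/304.62 = 3282.8 K → 3280 K.

3280 K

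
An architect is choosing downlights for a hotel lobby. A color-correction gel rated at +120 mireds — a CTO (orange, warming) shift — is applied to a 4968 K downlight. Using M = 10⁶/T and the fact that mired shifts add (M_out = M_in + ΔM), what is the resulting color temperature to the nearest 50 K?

3100 K

M_in = 10⁶/4968 = 201.29 mireds.
M_out = 201.29 + (+120) = 321.29 mireds.
T_out = 10⁶/321.29 = 3112.5 K → 3100 K.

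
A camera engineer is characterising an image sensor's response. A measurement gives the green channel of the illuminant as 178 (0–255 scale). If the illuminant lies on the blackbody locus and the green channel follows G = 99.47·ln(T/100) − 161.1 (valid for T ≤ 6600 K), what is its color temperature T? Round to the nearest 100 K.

ln t = (178 + 161.1) / 99.47 = 3.4091.
t = e^3.4091 = 30.237.
T = 100·t = 3024 K → 3000 K to the nearest 100 K.

3000 K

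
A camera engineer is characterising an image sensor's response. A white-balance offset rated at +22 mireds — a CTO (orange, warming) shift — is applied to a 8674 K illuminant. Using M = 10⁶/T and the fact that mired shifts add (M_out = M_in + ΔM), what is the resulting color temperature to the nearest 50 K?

M_in = 10⁶/8674 = 115.29 mireds.
M_out = 115.29 + (+22) = 137.29 mireds.
T_out = 10⁶/137.29 = 7284.0 K → 7300 K.

7300 K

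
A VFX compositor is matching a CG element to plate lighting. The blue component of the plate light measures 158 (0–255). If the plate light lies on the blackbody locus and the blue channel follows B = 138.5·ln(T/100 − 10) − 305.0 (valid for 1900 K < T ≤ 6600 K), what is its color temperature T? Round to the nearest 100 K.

ln(t − 10) = (158 + 305.0) / 138.5 = 3.3430.
t − 10 = e^3.3430 = 28.303, so t = 38.303.
T = 100·t = 3830 K → 3800 K to the nearest 100 K.

3800 K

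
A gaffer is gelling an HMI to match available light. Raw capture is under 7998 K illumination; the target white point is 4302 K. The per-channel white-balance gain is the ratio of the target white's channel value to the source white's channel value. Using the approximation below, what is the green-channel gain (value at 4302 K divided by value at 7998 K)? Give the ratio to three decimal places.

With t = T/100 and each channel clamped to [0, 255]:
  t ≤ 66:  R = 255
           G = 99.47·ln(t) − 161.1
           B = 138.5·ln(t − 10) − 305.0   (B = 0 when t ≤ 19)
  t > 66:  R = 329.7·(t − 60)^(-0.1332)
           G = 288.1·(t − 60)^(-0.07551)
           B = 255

0.927

At 7998 K (t = 79.98):
  G = 288.1·(79.98 − 60)^(-0.07551) = 288.1·19.98^(-0.07551) = 288.1·0.79761 = 229.792.
At 4302 K (t = 43.02):
  G = 99.47·ln 43.02 − 161.1 = 99.47·3.7617 − 161.1 = 213.073.
Gain = 213.073 / 229.792 = 0.9272 → 0.927.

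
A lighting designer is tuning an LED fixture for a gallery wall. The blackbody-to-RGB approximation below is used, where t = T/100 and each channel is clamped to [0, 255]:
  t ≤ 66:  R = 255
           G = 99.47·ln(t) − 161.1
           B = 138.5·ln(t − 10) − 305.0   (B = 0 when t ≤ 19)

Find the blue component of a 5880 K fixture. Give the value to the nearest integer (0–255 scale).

233

t = 5880/100 = 58.8; the t ≤ 66 branch applies.
B = 138.5·ln(58.8 − 10) − 305.0 = 138.5·ln 48.8 − 305.0 = 138.5·3.8877 − 305.0 = 233.451.
Rounded: 233.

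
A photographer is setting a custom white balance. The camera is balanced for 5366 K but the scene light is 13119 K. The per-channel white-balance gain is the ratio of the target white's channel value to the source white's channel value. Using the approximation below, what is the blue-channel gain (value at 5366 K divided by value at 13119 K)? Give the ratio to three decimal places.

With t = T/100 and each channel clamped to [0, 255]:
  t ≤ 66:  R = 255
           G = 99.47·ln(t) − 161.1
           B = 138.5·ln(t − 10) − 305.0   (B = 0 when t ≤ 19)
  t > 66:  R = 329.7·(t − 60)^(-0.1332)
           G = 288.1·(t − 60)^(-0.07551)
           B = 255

At 13119 K (t = 131.19):
  B = 255 by definition for t > 66.
At 5366 K (t = 53.66):
  B = 138.5·ln(53.66 − 10) − 305.0 = 138.5·ln 43.66 − 305.0 = 138.5·3.7764 − 305.0 = 218.036.
Gain = 218.036 / 255.000 = 0.8550 → 0.855.

0.855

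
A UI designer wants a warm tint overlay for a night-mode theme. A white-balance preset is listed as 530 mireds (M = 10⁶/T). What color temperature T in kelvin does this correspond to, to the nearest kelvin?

1887 K

T = 10⁶ / 530 = 1886.79 K → 1887 K.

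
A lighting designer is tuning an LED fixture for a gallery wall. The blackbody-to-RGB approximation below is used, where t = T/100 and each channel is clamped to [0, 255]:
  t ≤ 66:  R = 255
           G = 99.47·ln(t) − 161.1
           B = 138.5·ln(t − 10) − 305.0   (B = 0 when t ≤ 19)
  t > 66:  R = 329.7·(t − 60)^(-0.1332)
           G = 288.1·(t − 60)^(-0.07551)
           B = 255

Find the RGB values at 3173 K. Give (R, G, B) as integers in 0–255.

(255, 183, 121)

t = 3173/100 = 31.73; the t ≤ 66 branch applies.
R = 255 by definition for t ≤ 66.
G = 99.47·ln 31.73 − 161.1 = 99.47·3.4573 − 161.1 = 182.794.
B = 138.5·ln(31.73 − 10) − 305.0 = 138.5·ln 21.73 − 305.0 = 138.5·3.0787 − 305.0 = 121.399.
Rounded: (255, 183, 121).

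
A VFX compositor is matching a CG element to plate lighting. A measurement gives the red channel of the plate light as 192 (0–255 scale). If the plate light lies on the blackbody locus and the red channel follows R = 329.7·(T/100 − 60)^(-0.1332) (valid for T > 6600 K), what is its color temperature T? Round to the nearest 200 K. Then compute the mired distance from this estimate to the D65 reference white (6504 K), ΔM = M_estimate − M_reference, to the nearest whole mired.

-69 mireds

(t − 60)^(-0.1332) = 192/329.7 = 0.58235.
t − 60 = 0.58235^(1/-0.1332) = 0.58235^(-7.508) = 57.929, so t = 117.929.
T = 100·t = 11793 K → 11800 K to the nearest 200 K.
M_estimate = 10⁶/11800 = 84.75; M_reference = 10⁶/6504 = 153.75.
ΔM = 84.75 − 153.75 = -69.01 → -69 mireds.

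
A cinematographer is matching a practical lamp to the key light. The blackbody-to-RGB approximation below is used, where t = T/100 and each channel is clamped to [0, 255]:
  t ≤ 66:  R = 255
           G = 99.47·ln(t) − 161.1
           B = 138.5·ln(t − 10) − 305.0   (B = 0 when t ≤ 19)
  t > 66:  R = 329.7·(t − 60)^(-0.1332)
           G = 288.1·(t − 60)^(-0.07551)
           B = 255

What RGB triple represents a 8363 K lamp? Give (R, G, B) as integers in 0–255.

t = 8363/100 = 83.63; the t > 66 branch applies.
R = 329.7·(83.63 − 60)^(-0.1332) = 329.7·23.63^(-0.1332) = 329.7·0.65623 = 216.358.
G = 288.1·(83.63 − 60)^(-0.07551) = 288.1·23.63^(-0.07551) = 288.1·0.78757 = 226.899.
B = 255 by definition for t > 66.
Rounded: (216, 227, 255).

(216, 227, 255)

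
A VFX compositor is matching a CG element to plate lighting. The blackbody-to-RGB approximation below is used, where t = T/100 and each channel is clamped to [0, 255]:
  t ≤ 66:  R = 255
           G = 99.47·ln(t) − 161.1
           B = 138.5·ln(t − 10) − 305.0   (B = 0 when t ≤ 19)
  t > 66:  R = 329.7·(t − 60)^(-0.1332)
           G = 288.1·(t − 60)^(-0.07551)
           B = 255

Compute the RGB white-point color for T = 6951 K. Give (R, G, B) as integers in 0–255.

(244, 243, 255)

t = 6951/100 = 69.51; the t > 66 branch applies.
R = 329.7·(69.51 − 60)^(-0.1332) = 329.7·9.51^(-0.1332) = 329.7·0.74081 = 244.245.
G = 288.1·(69.51 − 60)^(-0.07551) = 288.1·9.51^(-0.07551) = 288.1·0.84360 = 243.042.
B = 255 by definition for t > 66.
Rounded: (244, 243, 255).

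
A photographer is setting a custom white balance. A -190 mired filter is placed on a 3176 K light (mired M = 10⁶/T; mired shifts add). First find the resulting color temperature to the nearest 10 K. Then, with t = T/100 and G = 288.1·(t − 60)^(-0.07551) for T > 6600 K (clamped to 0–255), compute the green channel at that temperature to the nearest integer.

230

M_in = 10⁶/3176 = 314.86; M_out = 314.86 + (-190) = 124.86.
T_out = 10⁶/124.86 = 8008.9 K → 8010 K; t = 80.1.
G = 288.1·(80.1 − 60)^(-0.07551) = 288.1·20.1^(-0.07551) = 288.1·0.79725 = 229.688.
Rounded: 230.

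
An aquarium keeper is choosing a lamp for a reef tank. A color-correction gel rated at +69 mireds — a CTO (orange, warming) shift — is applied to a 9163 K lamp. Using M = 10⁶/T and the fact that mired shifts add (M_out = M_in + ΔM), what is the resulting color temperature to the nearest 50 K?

M_in = 10⁶/9163 = 109.13 mireds.
M_out = 109.13 + (+69) = 178.13 mireds.
T_out = 10⁶/178.13 = 5613.7 K → 5600 K.

5600 K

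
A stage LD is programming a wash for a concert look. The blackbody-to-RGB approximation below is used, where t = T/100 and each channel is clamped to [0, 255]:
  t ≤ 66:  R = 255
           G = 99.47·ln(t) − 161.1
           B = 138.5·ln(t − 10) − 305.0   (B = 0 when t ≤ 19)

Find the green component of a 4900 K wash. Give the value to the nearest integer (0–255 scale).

226

t = 4900/100 = 49; the t ≤ 66 branch applies.
G = 99.47·ln 49 − 161.1 = 99.47·3.8918 − 161.1 = 226.019.
Rounded: 226.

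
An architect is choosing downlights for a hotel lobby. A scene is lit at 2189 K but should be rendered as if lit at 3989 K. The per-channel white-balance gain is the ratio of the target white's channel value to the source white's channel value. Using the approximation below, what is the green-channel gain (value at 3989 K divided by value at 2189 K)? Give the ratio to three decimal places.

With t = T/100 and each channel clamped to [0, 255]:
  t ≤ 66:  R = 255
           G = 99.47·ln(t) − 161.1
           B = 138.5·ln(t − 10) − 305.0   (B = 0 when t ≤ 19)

At 2189 K (t = 21.89):
  G = 99.47·ln 21.89 − 161.1 = 99.47·3.0860 − 161.1 = 145.867.
At 3989 K (t = 39.89):
  G = 99.47·ln 39.89 − 161.1 = 99.47·3.6861 − 161.1 = 205.559.
Gain = 205.559 / 145.867 = 1.4092 → 1.409.

1.409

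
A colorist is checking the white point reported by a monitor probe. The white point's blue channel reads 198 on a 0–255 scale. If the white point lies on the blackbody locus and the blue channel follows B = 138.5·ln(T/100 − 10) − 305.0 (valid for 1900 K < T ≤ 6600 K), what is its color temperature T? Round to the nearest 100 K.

4800 K

ln(t − 10) = (198 + 305.0) / 138.5 = 3.6318.
t − 10 = e^3.6318 = 37.780, so t = 47.780.
T = 100·t = 4778 K → 4800 K to the nearest 100 K.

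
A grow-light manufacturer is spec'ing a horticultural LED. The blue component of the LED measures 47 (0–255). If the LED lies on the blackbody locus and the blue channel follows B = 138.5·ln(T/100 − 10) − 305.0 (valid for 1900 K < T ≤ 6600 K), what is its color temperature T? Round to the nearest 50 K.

ln(t − 10) = (47 + 305.0) / 138.5 = 2.5415.
t − 10 = e^2.5415 = 12.699, so t = 22.699.
T = 100·t = 2270 K → 2250 K to the nearest 50 K.

2250 K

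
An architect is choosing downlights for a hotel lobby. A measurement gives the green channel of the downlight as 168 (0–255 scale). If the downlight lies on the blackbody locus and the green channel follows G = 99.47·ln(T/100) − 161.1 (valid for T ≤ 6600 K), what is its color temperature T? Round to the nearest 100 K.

2700 K

ln t = (168 + 161.1) / 99.47 = 3.3085.
t = e^3.3085 = 27.345.
T = 100·t = 2735 K → 2700 K to the nearest 100 K.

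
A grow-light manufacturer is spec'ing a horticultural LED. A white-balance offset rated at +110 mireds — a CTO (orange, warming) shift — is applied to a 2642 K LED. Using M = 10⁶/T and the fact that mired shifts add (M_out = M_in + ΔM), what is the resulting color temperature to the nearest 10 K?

M_in = 10⁶/2642 = 378.50 mireds.
M_out = 378.50 + (+110) = 488.50 mireds.
T_out = 10⁶/488.50 = 2047.1 K → 2050 K.

2050 K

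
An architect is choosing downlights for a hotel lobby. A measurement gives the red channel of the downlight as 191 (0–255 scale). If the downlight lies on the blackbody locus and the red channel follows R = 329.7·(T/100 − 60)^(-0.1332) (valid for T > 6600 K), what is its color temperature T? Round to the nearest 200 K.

(t − 60)^(-0.1332) = 191/329.7 = 0.57931.
t − 60 = 0.57931^(1/-0.1332) = 0.57931^(-7.508) = 60.245, so t = 120.245.
T = 100·t = 12025 K → 12000 K to the nearest 200 K.

12000 K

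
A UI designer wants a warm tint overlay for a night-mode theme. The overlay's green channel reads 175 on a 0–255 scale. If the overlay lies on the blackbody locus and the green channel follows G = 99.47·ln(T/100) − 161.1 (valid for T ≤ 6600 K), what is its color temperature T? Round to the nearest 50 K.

ln t = (175 + 161.1) / 99.47 = 3.3789.
t = e^3.3789 = 29.339.
T = 100·t = 2934 K → 2950 K to the nearest 50 K.

2950 K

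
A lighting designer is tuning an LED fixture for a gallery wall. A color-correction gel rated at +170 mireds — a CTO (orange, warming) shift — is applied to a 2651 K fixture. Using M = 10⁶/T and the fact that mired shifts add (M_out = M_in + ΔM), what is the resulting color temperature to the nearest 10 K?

M_in = 10⁶/2651 = 377.22 mireds.
M_out = 377.22 + (+170) = 547.22 mireds.
T_out = 10⁶/547.22 = 1827.4 K → 1830 K.

1830 K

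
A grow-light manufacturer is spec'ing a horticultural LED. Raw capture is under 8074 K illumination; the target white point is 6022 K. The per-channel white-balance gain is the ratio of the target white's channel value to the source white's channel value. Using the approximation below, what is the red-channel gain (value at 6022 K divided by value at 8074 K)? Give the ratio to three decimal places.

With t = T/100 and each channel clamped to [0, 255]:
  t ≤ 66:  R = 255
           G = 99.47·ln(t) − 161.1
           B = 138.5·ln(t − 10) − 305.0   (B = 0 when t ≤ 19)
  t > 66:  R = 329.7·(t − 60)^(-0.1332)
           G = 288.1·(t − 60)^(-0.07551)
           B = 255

At 8074 K (t = 80.74):
  R = 329.7·(80.74 − 60)^(-0.1332) = 329.7·20.74^(-0.1332) = 329.7·0.66773 = 220.151.
At 6022 K (t = 60.22):
  R = 255 by definition for t ≤ 66.
Gain = 255.000 / 220.151 = 1.1583 → 1.158.

1.158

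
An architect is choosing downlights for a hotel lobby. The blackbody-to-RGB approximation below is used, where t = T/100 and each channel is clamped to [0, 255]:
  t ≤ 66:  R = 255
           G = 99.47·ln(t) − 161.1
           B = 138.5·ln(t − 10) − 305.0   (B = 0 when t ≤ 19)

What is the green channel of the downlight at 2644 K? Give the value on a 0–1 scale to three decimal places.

0.646

t = 2644/100 = 26.44; the t ≤ 66 branch applies.
G = 99.47·ln 26.44 − 161.1 = 99.47·3.2749 − 161.1 = 164.652.
On a 0–1 scale: 164.652/255 = 0.6457 → 0.646.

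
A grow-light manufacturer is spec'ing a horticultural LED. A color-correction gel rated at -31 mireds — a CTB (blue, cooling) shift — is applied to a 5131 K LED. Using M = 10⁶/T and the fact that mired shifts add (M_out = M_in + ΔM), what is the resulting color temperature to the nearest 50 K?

M_in = 10⁶/5131 = 194.89 mireds.
M_out = 194.89 + (-31) = 163.89 mireds.
T_out = 10⁶/163.89 = 6101.5 K → 6100 K.

6100 K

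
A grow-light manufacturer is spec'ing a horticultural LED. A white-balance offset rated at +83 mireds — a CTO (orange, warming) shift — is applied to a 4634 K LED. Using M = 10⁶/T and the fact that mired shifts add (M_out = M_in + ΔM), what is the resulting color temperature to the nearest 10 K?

M_in = 10⁶/4634 = 215.80 mireds.
M_out = 215.80 + (+83) = 298.80 mireds.
T_out = 10⁶/298.80 = 3346.8 K → 3350 K.

3350 K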